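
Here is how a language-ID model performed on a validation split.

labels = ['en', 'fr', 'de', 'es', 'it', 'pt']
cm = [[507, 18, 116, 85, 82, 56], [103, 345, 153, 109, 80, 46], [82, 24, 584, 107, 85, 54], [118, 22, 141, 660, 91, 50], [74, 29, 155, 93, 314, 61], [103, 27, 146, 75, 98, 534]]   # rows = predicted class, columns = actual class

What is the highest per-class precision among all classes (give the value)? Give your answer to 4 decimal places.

Per-class precision (TP/(TP+FP)):
  en: TP=507, FP=18+116+85+82+56=357 → 507/864 = 0.58681
  fr: TP=345, FP=103+153+109+80+46=491 → 345/836 = 0.41268
  de: TP=584, FP=82+24+107+85+54=352 → 584/936 = 0.62393
  es: TP=660, FP=118+22+141+91+50=422 → 660/1082 = 0.60998
  it: TP=314, FP=74+29+155+93+61=412 → 314/726 = 0.43251
  pt: TP=534, FP=103+27+146+75+98=449 → 534/983 = 0.54323
Highest is class 'de' with precision = 0.6239.

0.6239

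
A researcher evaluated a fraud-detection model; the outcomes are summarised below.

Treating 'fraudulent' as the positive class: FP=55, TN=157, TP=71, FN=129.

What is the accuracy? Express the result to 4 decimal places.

0.5534

Accuracy = (TP+TN)/N = (71+157)/412 = 0.5534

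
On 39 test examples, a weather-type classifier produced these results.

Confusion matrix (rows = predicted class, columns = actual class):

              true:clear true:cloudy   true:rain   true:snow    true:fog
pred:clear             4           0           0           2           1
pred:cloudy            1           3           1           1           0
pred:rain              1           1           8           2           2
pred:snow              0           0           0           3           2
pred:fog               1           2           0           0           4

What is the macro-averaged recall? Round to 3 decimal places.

Per-class recall (TP/(TP+FN)):
  clear: TP=4, FN=1+1+0+1=3 → 4/7 = 0.5714
  cloudy: TP=3, FN=0+1+0+2=3 → 3/6 = 0.5000
  rain: TP=8, FN=0+1+0+0=1 → 8/9 = 0.8889
  snow: TP=3, FN=2+1+2+0=5 → 3/8 = 0.3750
  fog: TP=4, FN=1+0+2+2=5 → 4/9 = 0.4444
Macro-recall = mean = (0.5714 + 0.5000 + 0.8889 + 0.3750 + 0.4444) / 5 = 0.556

0.556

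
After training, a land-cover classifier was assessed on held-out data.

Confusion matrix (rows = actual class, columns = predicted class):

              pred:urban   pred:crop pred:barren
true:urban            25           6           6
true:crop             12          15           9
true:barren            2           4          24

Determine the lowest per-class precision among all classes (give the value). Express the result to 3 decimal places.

Per-class precision (TP/(TP+FP)):
  urban: TP=25, FP=12+2=14 → 25/39 = 0.6410
  crop: TP=15, FP=6+4=10 → 15/25 = 0.6000
  barren: TP=24, FP=6+9=15 → 24/39 = 0.6154
Lowest is class 'crop' with precision = 0.600.

0.600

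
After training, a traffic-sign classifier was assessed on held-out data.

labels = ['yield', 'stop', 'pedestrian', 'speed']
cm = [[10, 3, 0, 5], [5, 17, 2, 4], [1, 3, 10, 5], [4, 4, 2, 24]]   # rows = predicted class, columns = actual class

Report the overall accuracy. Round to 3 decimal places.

0.616

Accuracy = trace / total = (10+17+10+24=61) / 99 = 61/99 = 0.616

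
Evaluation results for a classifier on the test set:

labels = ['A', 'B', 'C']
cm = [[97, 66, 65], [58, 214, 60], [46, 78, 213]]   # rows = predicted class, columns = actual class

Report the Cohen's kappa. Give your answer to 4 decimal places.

0.3639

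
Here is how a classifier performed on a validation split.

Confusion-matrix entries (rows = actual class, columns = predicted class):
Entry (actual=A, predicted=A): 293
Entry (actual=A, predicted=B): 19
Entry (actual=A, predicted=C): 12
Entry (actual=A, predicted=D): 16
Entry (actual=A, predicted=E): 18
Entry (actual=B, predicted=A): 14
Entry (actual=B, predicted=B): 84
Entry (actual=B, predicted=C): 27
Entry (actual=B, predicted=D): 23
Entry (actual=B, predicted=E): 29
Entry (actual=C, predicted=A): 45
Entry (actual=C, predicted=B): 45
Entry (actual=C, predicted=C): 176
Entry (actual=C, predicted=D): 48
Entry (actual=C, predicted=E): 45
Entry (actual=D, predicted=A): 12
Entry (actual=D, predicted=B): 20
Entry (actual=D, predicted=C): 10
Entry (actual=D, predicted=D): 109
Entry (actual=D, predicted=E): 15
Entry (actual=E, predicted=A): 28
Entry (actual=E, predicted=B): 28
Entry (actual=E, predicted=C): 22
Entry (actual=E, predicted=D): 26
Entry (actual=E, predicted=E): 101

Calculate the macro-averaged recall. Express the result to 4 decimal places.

Per-class recall (TP/(TP+FN)):
  A: TP=293, FN=19+12+16+18=65 → 293/358 = 0.81844
  B: TP=84, FN=14+27+23+29=93 → 84/177 = 0.47458
  C: TP=176, FN=45+45+48+45=183 → 176/359 = 0.49025
  D: TP=109, FN=12+20+10+15=57 → 109/166 = 0.65663
  E: TP=101, FN=28+28+22+26=104 → 101/205 = 0.49268
Macro-recall = mean = (0.81844 + 0.47458 + 0.49025 + 0.65663 + 0.49268) / 5 = 0.5865

0.5865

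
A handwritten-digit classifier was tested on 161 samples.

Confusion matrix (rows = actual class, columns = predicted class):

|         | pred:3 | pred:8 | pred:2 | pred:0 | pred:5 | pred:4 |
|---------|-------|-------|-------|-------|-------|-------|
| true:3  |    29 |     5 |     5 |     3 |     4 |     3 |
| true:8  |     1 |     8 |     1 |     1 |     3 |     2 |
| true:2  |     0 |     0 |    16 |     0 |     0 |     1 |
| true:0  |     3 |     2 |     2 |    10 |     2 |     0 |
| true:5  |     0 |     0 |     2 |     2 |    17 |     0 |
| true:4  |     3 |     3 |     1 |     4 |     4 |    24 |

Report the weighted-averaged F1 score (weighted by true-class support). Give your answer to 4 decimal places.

0.6472

Per-class F1 score (2·TP/(2·TP+FP+FN)):
  3: TP=29, FP=1+0+3+0+3=7, FN=5+5+3+4+3=20 → 58/85 = 0.68235
  8: TP=8, FP=5+0+2+0+3=10, FN=1+1+1+3+2=8 → 16/34 = 0.47059
  2: TP=16, FP=5+1+2+2+1=11, FN=0+0+0+0+1=1 → 32/44 = 0.72727
  0: TP=10, FP=3+1+0+2+4=10, FN=3+2+2+2+0=9 → 20/39 = 0.51282
  5: TP=17, FP=4+3+0+2+4=13, FN=0+0+2+2+0=4 → 34/51 = 0.66667
  4: TP=24, FP=3+2+1+0+0=6, FN=3+3+1+4+4=15 → 48/69 = 0.69565
Weighted-F1 score = Σ (supportᵢ/N)·F1 scoreᵢ with N=161: (49/161)·0.68235 + (16/161)·0.47059 + (17/161)·0.72727 + (19/161)·0.51282 + (21/161)·0.66667 + (39/161)·0.69565 = 0.6472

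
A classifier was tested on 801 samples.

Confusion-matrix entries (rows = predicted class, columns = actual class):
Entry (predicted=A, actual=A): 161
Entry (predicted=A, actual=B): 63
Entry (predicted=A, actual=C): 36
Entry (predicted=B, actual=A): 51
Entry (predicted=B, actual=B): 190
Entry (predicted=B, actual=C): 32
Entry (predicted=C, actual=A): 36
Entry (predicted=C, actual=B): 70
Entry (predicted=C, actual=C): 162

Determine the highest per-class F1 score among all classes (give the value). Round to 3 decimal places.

0.651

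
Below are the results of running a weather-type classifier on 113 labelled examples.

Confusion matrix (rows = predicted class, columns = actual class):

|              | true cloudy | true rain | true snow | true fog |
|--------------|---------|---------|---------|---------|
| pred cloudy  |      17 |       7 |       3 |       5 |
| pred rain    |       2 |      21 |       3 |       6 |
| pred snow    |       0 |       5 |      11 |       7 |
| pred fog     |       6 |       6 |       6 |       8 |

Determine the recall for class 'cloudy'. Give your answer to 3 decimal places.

0.680

Take TP from the diagonal, FP from the rest of the 'cloudy' prediction marginal, FN from the rest of the 'cloudy' actual marginal.
recall = TP/(TP+FN).
cloudy: TP=17, FN=2+0+6=8 → 17/25 = 0.6800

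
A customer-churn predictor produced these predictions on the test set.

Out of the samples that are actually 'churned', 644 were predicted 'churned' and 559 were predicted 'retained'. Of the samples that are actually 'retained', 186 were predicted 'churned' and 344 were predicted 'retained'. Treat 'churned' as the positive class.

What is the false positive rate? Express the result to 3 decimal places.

0.351

FPR = FP/(FP+TN) = 186/(186+344) = 0.351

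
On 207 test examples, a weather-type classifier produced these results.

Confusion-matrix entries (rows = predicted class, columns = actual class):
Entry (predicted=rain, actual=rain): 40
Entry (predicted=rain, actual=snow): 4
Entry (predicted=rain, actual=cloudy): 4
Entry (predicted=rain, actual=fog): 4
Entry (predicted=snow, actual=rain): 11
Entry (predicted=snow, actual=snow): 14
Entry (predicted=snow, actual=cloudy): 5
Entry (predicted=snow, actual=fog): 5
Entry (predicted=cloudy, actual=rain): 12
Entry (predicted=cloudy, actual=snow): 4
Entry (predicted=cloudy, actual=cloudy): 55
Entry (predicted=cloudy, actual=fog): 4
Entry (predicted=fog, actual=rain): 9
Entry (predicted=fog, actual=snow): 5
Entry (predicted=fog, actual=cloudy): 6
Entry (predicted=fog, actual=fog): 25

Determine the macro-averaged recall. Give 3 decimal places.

Per-class recall (TP/(TP+FN)):
  rain: TP=40, FN=11+12+9=32 → 40/72 = 0.5556
  snow: TP=14, FN=4+4+5=13 → 14/27 = 0.5185
  cloudy: TP=55, FN=4+5+6=15 → 55/70 = 0.7857
  fog: TP=25, FN=4+5+4=13 → 25/38 = 0.6579
Macro-recall = mean = (0.5556 + 0.5185 + 0.7857 + 0.6579) / 4 = 0.629

0.629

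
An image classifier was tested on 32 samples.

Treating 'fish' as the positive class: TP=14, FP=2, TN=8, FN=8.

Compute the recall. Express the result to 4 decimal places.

Recall = TP/(TP+FN) = 14/(14+8) = 14/22 = 0.6364

0.6364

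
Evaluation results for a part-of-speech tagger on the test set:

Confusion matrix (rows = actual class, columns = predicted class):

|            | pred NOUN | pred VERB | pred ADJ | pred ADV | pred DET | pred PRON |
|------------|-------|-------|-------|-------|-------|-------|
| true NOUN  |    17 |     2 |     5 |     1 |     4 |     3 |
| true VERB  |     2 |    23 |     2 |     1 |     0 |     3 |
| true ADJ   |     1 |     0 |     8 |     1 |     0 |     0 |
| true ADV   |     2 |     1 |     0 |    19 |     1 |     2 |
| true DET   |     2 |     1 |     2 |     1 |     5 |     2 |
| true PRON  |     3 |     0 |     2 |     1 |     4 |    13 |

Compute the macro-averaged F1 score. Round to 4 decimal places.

0.6054

Per-class F1 score (2·TP/(2·TP+FP+FN)):
  NOUN: TP=17, FP=2+1+2+2+3=10, FN=2+5+1+4+3=15 → 34/59 = 0.57627
  VERB: TP=23, FP=2+0+1+1+0=4, FN=2+2+1+0+3=8 → 46/58 = 0.79310
  ADJ: TP=8, FP=5+2+0+2+2=11, FN=1+0+1+0+0=2 → 16/29 = 0.55172
  ADV: TP=19, FP=1+1+1+1+1=5, FN=2+1+0+1+2=6 → 38/49 = 0.77551
  DET: TP=5, FP=4+0+0+1+4=9, FN=2+1+2+1+2=8 → 10/27 = 0.37037
  PRON: TP=13, FP=3+3+0+2+2=10, FN=3+0+2+1+4=10 → 26/46 = 0.56522
Macro-F1 score = mean = (0.57627 + 0.79310 + 0.55172 + 0.77551 + 0.37037 + 0.56522) / 6 = 0.6054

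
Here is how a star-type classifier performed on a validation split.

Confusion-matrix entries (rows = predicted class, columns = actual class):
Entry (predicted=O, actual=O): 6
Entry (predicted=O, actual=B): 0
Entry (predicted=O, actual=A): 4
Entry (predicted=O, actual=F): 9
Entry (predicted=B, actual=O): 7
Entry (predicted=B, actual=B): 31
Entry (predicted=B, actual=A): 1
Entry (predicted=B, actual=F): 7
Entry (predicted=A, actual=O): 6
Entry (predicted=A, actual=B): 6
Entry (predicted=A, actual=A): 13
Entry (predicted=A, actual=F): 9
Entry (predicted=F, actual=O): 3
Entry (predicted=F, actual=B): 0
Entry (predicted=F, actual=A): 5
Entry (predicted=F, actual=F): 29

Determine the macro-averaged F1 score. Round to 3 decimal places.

0.533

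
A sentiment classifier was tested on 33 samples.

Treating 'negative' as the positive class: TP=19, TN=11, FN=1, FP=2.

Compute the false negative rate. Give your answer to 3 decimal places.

FNR = FN/(FN+TP) = 1/(1+19) = 0.050

0.050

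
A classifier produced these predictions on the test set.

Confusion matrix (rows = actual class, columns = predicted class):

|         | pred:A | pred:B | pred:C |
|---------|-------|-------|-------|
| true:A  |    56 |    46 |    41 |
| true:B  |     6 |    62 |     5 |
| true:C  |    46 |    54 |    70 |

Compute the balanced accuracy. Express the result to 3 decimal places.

Balanced accuracy = mean of per-class recall.
  A: recall = 56/143 = 0.3916
  B: recall = 62/73 = 0.8493
  C: recall = 70/170 = 0.4118
Mean = (0.3916 + 0.8493 + 0.4118) / 3 = 0.551

0.551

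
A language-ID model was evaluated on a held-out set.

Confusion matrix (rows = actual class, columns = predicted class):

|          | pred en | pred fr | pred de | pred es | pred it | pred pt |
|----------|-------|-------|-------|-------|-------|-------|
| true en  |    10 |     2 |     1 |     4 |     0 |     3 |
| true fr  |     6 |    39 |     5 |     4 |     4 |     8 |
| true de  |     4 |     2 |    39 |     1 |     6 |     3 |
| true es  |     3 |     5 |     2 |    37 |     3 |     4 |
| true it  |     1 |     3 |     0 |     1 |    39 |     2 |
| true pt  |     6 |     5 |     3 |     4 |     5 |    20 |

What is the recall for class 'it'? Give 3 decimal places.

Treat 'it' as positive and all other classes as negative.
recall = TP/(TP+FN).
it: TP=39, FN=1+3+0+1+2=7 → 39/46 = 0.8478

0.848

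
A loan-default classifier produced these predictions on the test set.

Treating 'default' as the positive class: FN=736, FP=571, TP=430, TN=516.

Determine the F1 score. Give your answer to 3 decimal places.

0.397

Precision = TP/(TP+FP) = 430/1001 = 0.4296
Recall = TP/(TP+FN) = 430/1166 = 0.3688
F1 = 2·TP/(2·TP+FP+FN) = 860/2167 = 0.397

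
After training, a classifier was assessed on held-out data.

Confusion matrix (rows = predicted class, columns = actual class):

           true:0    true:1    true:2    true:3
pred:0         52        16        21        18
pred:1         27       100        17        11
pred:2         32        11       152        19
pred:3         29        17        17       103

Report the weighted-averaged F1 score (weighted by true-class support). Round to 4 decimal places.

Per-class F1 score (2·TP/(2·TP+FP+FN)):
  0: TP=52, FP=16+21+18=55, FN=27+32+29=88 → 104/247 = 0.42105
  1: TP=100, FP=27+17+11=55, FN=16+11+17=44 → 200/299 = 0.66890
  2: TP=152, FP=32+11+19=62, FN=21+17+17=55 → 304/421 = 0.72209
  3: TP=103, FP=29+17+17=63, FN=18+11+19=48 → 206/317 = 0.64984
Weighted-F1 score = Σ (supportᵢ/N)·F1 scoreᵢ with N=642: (140/642)·0.42105 + (144/642)·0.66890 + (207/642)·0.72209 + (151/642)·0.64984 = 0.6275

0.6275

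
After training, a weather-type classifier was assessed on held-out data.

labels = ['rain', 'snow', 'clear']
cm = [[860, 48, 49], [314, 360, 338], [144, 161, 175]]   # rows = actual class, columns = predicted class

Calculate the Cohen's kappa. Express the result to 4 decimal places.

0.3366

Observed agreement pₒ = trace/N = 1395/2449 = 0.56962
Expected agreement pₑ = Σ (rowᵢ·colᵢ)/N² = (957·1318 + 1012·569 + 480·562)/2449² = 0.35129
κ = (pₒ − pₑ)/(1 − pₑ) = (0.56962 − 0.35129)/(1 − 0.35129) = 0.3366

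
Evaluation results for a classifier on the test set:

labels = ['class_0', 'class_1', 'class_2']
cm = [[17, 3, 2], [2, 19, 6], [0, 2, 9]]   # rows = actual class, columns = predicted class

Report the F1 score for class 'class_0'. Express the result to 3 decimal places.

F1 score = 2·TP/(2·TP+FP+FN).
class_0: TP=17, FP=2+0=2, FN=3+2=5 → 34/41 = 0.8293

0.829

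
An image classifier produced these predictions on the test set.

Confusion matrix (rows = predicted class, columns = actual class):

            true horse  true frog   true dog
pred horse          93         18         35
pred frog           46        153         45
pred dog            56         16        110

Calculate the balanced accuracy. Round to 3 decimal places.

0.625

Balanced accuracy = mean of per-class recall.
  horse: recall = 93/195 = 0.4769
  frog: recall = 153/187 = 0.8182
  dog: recall = 110/190 = 0.5789
Mean = (0.4769 + 0.8182 + 0.5789) / 3 = 0.625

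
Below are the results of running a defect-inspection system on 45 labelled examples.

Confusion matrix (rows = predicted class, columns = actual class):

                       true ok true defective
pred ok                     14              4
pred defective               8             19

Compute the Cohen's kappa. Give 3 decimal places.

Observed agreement pₒ = trace/N = 33/45 = 0.7333
Expected agreement pₑ = Σ (rowᵢ·colᵢ)/N² = (22·18 + 23·27)/45² = 0.5022
κ = (pₒ − pₑ)/(1 − pₑ) = (0.7333 − 0.5022)/(1 − 0.5022) = 0.464

0.464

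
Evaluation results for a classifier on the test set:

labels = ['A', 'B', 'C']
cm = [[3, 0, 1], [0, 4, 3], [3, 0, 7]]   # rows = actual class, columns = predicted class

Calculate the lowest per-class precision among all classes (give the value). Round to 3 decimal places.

0.500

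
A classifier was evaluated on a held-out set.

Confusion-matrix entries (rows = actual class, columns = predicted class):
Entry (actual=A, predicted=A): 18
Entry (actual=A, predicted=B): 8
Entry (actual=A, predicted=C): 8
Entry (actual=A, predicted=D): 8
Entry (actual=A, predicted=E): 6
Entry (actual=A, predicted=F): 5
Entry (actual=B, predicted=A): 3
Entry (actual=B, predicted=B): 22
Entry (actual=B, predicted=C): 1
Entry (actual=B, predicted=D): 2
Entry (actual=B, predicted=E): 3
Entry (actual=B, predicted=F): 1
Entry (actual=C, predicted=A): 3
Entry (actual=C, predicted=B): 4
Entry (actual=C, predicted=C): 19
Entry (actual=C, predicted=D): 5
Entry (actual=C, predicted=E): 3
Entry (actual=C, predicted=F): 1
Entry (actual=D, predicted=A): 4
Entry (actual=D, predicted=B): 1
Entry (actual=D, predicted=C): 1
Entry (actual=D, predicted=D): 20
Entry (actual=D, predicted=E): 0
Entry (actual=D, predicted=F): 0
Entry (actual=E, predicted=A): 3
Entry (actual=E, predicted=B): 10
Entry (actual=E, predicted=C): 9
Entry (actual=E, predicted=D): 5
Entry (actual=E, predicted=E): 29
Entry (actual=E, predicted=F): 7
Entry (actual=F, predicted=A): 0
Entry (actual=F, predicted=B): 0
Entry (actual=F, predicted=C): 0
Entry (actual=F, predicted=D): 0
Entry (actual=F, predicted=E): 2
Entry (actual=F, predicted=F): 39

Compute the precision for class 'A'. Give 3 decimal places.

Treat 'A' as positive and all other classes as negative.
precision = TP/(TP+FP).
A: TP=18, FP=3+3+4+3+0=13 → 18/31 = 0.5806

0.581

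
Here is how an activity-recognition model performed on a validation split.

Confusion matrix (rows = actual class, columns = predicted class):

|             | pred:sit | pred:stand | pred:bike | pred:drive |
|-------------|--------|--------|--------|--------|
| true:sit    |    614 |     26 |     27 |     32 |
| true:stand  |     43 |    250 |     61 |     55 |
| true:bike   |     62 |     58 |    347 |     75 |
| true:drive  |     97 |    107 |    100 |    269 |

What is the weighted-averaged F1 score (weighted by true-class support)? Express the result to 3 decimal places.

0.658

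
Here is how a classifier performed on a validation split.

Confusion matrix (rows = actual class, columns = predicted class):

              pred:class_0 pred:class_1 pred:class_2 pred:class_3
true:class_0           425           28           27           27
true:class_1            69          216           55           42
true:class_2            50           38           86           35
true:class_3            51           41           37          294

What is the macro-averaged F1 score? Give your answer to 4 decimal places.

0.6289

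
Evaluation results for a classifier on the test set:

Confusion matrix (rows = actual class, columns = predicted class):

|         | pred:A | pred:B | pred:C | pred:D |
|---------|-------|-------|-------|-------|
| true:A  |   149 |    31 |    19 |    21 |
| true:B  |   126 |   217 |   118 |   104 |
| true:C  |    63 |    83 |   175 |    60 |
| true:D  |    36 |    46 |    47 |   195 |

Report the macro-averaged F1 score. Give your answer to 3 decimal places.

Per-class F1 score (2·TP/(2·TP+FP+FN)):
  A: TP=149, FP=126+63+36=225, FN=31+19+21=71 → 298/594 = 0.5017
  B: TP=217, FP=31+83+46=160, FN=126+118+104=348 → 434/942 = 0.4607
  C: TP=175, FP=19+118+47=184, FN=63+83+60=206 → 350/740 = 0.4730
  D: TP=195, FP=21+104+60=185, FN=36+46+47=129 → 390/704 = 0.5540
Macro-F1 score = mean = (0.5017 + 0.4607 + 0.4730 + 0.5540) / 4 = 0.497

0.497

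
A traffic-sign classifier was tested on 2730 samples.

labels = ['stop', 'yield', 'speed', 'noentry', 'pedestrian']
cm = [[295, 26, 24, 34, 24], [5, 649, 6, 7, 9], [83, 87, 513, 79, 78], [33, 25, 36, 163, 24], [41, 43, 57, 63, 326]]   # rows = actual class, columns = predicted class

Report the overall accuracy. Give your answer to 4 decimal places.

Accuracy = trace / total = (295+649+513+163+326=1946) / 2730 = 1946/2730 = 0.7128

0.7128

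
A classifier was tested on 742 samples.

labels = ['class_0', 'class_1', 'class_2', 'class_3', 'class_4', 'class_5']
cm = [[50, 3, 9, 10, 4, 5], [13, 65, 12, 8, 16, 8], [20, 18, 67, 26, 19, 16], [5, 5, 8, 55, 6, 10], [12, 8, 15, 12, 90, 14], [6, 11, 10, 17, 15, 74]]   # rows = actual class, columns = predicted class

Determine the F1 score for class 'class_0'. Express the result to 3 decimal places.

0.535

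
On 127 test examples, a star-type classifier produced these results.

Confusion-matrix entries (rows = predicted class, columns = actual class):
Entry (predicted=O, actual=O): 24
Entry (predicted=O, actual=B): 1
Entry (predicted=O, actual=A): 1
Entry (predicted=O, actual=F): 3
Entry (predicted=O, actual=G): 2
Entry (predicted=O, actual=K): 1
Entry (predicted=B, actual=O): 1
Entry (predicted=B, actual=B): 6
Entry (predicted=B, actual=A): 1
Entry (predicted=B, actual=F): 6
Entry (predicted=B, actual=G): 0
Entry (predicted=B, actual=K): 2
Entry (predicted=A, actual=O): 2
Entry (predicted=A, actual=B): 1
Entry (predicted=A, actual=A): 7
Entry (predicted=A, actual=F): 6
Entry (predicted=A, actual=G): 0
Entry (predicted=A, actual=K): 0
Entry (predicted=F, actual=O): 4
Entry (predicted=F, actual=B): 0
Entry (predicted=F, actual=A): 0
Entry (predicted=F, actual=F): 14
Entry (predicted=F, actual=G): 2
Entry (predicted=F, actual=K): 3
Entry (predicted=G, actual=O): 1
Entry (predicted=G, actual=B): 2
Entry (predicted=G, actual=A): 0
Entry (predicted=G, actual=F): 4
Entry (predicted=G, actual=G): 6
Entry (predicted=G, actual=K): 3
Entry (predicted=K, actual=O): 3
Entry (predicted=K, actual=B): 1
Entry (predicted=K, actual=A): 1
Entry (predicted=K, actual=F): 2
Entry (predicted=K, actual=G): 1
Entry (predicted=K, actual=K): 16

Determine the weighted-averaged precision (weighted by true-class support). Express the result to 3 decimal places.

0.605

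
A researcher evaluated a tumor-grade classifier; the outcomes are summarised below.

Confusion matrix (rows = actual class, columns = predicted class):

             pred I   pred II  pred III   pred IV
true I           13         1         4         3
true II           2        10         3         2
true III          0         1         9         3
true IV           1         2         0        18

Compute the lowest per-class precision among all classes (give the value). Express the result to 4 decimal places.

0.5625

Per-class precision (TP/(TP+FP)):
  I: TP=13, FP=2+0+1=3 → 13/16 = 0.81250
  II: TP=10, FP=1+1+2=4 → 10/14 = 0.71429
  III: TP=9, FP=4+3+0=7 → 9/16 = 0.56250
  IV: TP=18, FP=3+2+3=8 → 18/26 = 0.69231
Lowest is class 'III' with precision = 0.5625.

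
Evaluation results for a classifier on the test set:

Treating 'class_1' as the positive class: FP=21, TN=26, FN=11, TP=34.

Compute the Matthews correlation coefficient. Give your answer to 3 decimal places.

0.315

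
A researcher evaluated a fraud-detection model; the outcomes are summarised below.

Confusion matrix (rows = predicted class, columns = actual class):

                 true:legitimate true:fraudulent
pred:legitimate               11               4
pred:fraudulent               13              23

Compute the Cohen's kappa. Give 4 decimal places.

Observed agreement pₒ = trace/N = 34/51 = 0.66667
Expected agreement pₑ = Σ (rowᵢ·colᵢ)/N² = (24·15 + 27·36)/51² = 0.51211
κ = (pₒ − pₑ)/(1 − pₑ) = (0.66667 − 0.51211)/(1 − 0.51211) = 0.3168

0.3168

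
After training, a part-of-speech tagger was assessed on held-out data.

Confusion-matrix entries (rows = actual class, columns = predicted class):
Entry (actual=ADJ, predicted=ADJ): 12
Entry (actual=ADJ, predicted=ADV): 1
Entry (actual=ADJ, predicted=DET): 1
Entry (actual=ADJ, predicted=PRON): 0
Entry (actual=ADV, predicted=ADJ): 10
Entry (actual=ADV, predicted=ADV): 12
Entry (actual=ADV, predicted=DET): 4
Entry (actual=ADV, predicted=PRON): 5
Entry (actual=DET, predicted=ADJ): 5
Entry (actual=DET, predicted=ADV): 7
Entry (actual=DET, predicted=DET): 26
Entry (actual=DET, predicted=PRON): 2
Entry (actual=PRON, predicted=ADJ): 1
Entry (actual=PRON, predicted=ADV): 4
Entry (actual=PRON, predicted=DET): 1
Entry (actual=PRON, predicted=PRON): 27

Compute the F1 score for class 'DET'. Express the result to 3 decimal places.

0.722

F1 score = 2·TP/(2·TP+FP+FN).
DET: TP=26, FP=1+4+1=6, FN=5+7+2=14 → 52/72 = 0.7222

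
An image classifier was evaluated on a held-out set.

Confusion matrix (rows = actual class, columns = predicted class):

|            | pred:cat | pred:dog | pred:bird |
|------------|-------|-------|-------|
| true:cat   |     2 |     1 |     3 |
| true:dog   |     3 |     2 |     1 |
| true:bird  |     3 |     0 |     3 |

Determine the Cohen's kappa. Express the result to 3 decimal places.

0.083

Observed agreement pₒ = trace/N = 7/18 = 0.3889
Expected agreement pₑ = Σ (rowᵢ·colᵢ)/N² = (6·8 + 6·3 + 6·7)/18² = 0.3333
κ = (pₒ − pₑ)/(1 − pₑ) = (0.3889 − 0.3333)/(1 − 0.3333) = 0.083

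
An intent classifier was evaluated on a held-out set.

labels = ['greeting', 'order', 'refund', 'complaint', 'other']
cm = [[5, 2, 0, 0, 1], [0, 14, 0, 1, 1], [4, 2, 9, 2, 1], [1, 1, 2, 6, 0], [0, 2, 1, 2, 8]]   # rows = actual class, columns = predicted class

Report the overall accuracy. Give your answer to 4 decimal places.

0.6462

Accuracy = trace / total = (5+14+9+6+8=42) / 65 = 42/65 = 0.6462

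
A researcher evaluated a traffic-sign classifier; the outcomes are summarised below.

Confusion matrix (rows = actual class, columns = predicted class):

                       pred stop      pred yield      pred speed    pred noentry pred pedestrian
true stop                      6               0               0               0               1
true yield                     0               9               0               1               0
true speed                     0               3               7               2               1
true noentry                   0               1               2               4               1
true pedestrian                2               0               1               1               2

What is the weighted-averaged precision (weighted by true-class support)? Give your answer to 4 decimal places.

0.6289

Per-class precision (TP/(TP+FP)):
  stop: TP=6, FP=0+0+0+2=2 → 6/8 = 0.75000
  yield: TP=9, FP=0+3+1+0=4 → 9/13 = 0.69231
  speed: TP=7, FP=0+0+2+1=3 → 7/10 = 0.70000
  noentry: TP=4, FP=0+1+2+1=4 → 4/8 = 0.50000
  pedestrian: TP=2, FP=1+0+1+1=3 → 2/5 = 0.40000
Weighted-precision = Σ (supportᵢ/N)·precisionᵢ with N=44: (7/44)·0.75000 + (10/44)·0.69231 + (13/44)·0.70000 + (8/44)·0.50000 + (6/44)·0.40000 = 0.6289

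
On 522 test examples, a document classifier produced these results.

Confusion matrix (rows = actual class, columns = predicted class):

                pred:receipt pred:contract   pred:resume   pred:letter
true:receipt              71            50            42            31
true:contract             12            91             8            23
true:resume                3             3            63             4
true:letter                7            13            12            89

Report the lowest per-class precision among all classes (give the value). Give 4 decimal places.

Per-class precision (TP/(TP+FP)):
  receipt: TP=71, FP=12+3+7=22 → 71/93 = 0.76344
  contract: TP=91, FP=50+3+13=66 → 91/157 = 0.57962
  resume: TP=63, FP=42+8+12=62 → 63/125 = 0.50400
  letter: TP=89, FP=31+23+4=58 → 89/147 = 0.60544
Lowest is class 'resume' with precision = 0.5040.

0.5040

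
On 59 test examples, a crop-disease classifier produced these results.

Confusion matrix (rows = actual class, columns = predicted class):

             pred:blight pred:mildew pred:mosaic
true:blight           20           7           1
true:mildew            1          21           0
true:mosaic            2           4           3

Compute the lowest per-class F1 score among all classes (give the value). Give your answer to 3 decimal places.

0.462

Per-class F1 score (2·TP/(2·TP+FP+FN)):
  blight: TP=20, FP=1+2=3, FN=7+1=8 → 40/51 = 0.7843
  mildew: TP=21, FP=7+4=11, FN=1+0=1 → 42/54 = 0.7778
  mosaic: TP=3, FP=1+0=1, FN=2+4=6 → 6/13 = 0.4615
Lowest is class 'mosaic' with F1 score = 0.462.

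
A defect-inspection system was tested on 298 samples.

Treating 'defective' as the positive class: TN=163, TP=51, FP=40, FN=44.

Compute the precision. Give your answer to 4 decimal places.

0.5604

Precision = TP/(TP+FP) = 51/(51+40) = 51/91 = 0.5604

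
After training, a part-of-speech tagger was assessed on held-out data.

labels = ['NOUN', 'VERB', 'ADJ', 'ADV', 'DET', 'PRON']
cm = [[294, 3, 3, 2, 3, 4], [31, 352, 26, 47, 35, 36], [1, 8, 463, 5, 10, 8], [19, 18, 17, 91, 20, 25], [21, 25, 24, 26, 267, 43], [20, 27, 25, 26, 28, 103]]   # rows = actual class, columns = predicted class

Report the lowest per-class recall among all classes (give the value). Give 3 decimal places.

0.450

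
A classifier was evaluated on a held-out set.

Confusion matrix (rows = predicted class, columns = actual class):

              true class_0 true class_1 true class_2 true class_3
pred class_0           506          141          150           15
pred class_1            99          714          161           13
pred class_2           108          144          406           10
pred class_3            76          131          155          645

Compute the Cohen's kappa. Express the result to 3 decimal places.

Observed agreement pₒ = trace/N = 2271/3474 = 0.6537
Expected agreement pₑ = Σ (rowᵢ·colᵢ)/N² = (789·812 + 1130·987 + 872·668 + 683·1007)/3474² = 0.2508
κ = (pₒ − pₑ)/(1 − pₑ) = (0.6537 − 0.2508)/(1 − 0.2508) = 0.538

0.538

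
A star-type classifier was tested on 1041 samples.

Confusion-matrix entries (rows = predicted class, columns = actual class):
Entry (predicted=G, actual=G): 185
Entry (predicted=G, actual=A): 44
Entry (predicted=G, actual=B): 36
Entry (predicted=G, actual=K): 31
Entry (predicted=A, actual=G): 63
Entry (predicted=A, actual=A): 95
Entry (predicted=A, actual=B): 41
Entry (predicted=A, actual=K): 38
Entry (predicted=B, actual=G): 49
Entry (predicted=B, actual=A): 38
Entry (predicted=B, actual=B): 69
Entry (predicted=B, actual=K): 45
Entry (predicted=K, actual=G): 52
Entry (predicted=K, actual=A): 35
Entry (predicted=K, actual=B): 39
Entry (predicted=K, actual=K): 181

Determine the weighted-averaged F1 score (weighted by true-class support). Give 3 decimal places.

Per-class F1 score (2·TP/(2·TP+FP+FN)):
  G: TP=185, FP=44+36+31=111, FN=63+49+52=164 → 370/645 = 0.5736
  A: TP=95, FP=63+41+38=142, FN=44+38+35=117 → 190/449 = 0.4232
  B: TP=69, FP=49+38+45=132, FN=36+41+39=116 → 138/386 = 0.3575
  K: TP=181, FP=52+35+39=126, FN=31+38+45=114 → 362/602 = 0.6013
Weighted-F1 score = Σ (supportᵢ/N)·F1 scoreᵢ with N=1041: (349/1041)·0.5736 + (212/1041)·0.4232 + (185/1041)·0.3575 + (295/1041)·0.6013 = 0.512

0.512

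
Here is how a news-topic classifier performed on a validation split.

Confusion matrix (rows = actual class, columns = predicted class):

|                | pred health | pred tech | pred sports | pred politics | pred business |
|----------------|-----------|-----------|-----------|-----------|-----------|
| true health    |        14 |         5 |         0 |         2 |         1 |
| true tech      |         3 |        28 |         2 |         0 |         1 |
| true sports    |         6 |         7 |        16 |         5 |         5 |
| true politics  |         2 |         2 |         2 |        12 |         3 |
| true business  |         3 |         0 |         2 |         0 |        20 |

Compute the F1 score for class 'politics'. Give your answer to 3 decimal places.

0.600

Treat 'politics' as positive and all other classes as negative.
F1 score = 2·TP/(2·TP+FP+FN).
politics: TP=12, FP=2+0+5+0=7, FN=2+2+2+3=9 → 24/40 = 0.6000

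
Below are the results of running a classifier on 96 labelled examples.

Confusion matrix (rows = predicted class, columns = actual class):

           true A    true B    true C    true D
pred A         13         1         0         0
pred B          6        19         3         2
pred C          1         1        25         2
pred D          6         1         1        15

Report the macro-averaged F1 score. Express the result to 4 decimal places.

0.7393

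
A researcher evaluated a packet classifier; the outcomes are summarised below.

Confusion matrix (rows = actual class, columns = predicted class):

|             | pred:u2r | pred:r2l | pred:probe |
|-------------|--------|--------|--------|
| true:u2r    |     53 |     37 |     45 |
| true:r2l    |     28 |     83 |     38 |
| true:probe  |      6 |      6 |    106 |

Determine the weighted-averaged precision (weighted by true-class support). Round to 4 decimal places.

Per-class precision (TP/(TP+FP)):
  u2r: TP=53, FP=28+6=34 → 53/87 = 0.60920
  r2l: TP=83, FP=37+6=43 → 83/126 = 0.65873
  probe: TP=106, FP=45+38=83 → 106/189 = 0.56085
Weighted-precision = Σ (supportᵢ/N)·precisionᵢ with N=402: (135/402)·0.60920 + (149/402)·0.65873 + (118/402)·0.56085 = 0.6134

0.6134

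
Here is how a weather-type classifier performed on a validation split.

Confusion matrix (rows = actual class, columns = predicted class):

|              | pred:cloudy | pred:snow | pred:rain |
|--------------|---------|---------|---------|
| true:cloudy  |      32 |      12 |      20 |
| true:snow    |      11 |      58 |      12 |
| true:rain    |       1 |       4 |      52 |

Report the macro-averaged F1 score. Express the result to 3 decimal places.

0.693

Per-class F1 score (2·TP/(2·TP+FP+FN)):
  cloudy: TP=32, FP=11+1=12, FN=12+20=32 → 64/108 = 0.5926
  snow: TP=58, FP=12+4=16, FN=11+12=23 → 116/155 = 0.7484
  rain: TP=52, FP=20+12=32, FN=1+4=5 → 104/141 = 0.7376
Macro-F1 score = mean = (0.5926 + 0.7484 + 0.7376) / 3 = 0.693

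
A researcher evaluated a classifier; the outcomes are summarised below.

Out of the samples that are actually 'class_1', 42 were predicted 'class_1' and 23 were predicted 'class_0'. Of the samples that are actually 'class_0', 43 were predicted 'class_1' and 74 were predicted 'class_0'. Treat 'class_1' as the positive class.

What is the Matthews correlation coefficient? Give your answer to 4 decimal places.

MCC = (TP·TN − FP·FN) / √((TP+FP)(TP+FN)(TN+FP)(TN+FN))
Numerator = 42·74 − 43·23 = 2119
Denominator = √(85·65·117·97) = √62703225 = 7918.5368
MCC = 2119 / 7918.5368 = 0.2676

0.2676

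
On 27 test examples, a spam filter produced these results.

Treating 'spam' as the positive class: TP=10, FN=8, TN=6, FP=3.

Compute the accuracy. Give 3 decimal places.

0.593

Accuracy = (TP+TN)/N = (10+6)/27 = 0.593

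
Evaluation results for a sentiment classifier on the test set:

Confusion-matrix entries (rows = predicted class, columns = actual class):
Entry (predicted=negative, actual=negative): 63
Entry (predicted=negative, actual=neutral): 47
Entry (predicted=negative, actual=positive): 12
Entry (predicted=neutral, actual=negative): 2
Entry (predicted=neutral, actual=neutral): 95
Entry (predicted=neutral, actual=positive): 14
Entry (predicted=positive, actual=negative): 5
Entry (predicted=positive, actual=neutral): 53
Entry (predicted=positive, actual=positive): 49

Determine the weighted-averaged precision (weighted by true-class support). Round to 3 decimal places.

0.698

Per-class precision (TP/(TP+FP)):
  negative: TP=63, FP=47+12=59 → 63/122 = 0.5164
  neutral: TP=95, FP=2+14=16 → 95/111 = 0.8559
  positive: TP=49, FP=5+53=58 → 49/107 = 0.4579
Weighted-precision = Σ (supportᵢ/N)·precisionᵢ with N=340: (70/340)·0.5164 + (195/340)·0.8559 + (75/340)·0.4579 = 0.698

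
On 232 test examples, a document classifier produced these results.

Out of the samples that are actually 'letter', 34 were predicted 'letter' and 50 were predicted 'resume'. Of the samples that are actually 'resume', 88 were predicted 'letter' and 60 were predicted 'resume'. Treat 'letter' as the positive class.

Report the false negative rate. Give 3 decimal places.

0.595

FNR = FN/(FN+TP) = 50/(50+34) = 0.595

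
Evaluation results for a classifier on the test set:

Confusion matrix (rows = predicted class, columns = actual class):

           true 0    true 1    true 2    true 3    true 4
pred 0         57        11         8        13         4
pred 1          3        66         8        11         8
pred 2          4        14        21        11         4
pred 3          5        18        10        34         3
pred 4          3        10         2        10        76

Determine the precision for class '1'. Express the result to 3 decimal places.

0.688

One-vs-rest for '1': TP = diagonal; FP = other classes predicted '1'; FN = '1' predicted as other.
precision = TP/(TP+FP).
1: TP=66, FP=3+8+11+8=30 → 66/96 = 0.6875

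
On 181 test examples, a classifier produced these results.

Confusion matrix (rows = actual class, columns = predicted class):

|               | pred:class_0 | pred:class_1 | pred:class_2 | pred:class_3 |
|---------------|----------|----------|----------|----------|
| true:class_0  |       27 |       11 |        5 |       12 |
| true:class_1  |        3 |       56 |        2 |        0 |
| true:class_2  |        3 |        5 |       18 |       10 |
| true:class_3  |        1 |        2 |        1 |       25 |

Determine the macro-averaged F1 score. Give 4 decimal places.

0.6687

Per-class F1 score (2·TP/(2·TP+FP+FN)):
  class_0: TP=27, FP=3+3+1=7, FN=11+5+12=28 → 54/89 = 0.60674
  class_1: TP=56, FP=11+5+2=18, FN=3+2+0=5 → 112/135 = 0.82963
  class_2: TP=18, FP=5+2+1=8, FN=3+5+10=18 → 36/62 = 0.58065
  class_3: TP=25, FP=12+0+10=22, FN=1+2+1=4 → 50/76 = 0.65789
Macro-F1 score = mean = (0.60674 + 0.82963 + 0.58065 + 0.65789) / 4 = 0.6687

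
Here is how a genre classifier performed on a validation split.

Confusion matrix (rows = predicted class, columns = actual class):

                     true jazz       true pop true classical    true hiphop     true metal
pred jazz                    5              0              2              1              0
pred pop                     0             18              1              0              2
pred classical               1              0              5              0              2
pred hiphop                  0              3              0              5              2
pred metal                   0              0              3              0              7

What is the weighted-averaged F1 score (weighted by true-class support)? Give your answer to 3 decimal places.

Per-class F1 score (2·TP/(2·TP+FP+FN)):
  jazz: TP=5, FP=0+2+1+0=3, FN=0+1+0+0=1 → 10/14 = 0.7143
  pop: TP=18, FP=0+1+0+2=3, FN=0+0+3+0=3 → 36/42 = 0.8571
  classical: TP=5, FP=1+0+0+2=3, FN=2+1+0+3=6 → 10/19 = 0.5263
  hiphop: TP=5, FP=0+3+0+2=5, FN=1+0+0+0=1 → 10/16 = 0.6250
  metal: TP=7, FP=0+0+3+0=3, FN=0+2+2+2=6 → 14/23 = 0.6087
Weighted-F1 score = Σ (supportᵢ/N)·F1 scoreᵢ with N=57: (6/57)·0.7143 + (21/57)·0.8571 + (11/57)·0.5263 + (6/57)·0.6250 + (13/57)·0.6087 = 0.697

0.697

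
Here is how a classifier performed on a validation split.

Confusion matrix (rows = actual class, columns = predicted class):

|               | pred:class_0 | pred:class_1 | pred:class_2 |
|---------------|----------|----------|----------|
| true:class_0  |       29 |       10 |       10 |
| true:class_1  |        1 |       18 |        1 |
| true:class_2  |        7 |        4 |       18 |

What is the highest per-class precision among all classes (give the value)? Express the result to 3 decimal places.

Per-class precision (TP/(TP+FP)):
  class_0: TP=29, FP=1+7=8 → 29/37 = 0.7838
  class_1: TP=18, FP=10+4=14 → 18/32 = 0.5625
  class_2: TP=18, FP=10+1=11 → 18/29 = 0.6207
Highest is class 'class_0' with precision = 0.784.

0.784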